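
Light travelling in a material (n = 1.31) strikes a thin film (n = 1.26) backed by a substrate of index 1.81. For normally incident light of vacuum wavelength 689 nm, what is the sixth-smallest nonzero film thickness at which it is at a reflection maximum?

At the upper boundary (n = 1.31 to n = 1.26) the reflected ray undergoes no phase shift.
At the lower boundary (n = 1.26 to n = 1.81) the reflected ray undergoes a half-wave phase shift.
The two reflections differ by half a wavelength.
With one net inversion, constructive interference in reflection requires 2 n t = (m + ½) λ.
The sixth-smallest nonzero thickness corresponds to m = 5: t = (m + ½) λ / (2 n) = 5.50 × 689 / (2 × 1.26) = 1504 nm.

1504 nm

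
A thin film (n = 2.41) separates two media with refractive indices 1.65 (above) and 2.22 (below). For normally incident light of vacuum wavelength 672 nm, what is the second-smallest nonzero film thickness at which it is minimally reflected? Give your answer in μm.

0.279 μm

At the upper boundary (n = 1.65 to n = 2.41) the reflected ray undergoes a half-wave phase shift.
At the lower boundary (n = 2.41 to n = 2.22) the reflected ray undergoes no phase shift.
Net: one phase inversion between the two reflected rays.
With one net inversion, destructive interference in reflection requires 2 n t = m λ.
The second-smallest nonzero thickness corresponds to m = 2: t = m λ / (2 n) = 2.00 × 672 / (2 × 2.41) = 279 nm.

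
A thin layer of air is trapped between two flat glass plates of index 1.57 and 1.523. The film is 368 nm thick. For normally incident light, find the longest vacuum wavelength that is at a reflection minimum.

Ray reflecting at the top interface goes from n = 1.57 toward n = 1.0: no phase shift.
At the lower boundary (n = 1.0 to n = 1.523) the reflected ray undergoes a half-wave phase shift.
Exactly one π shift → a net half-wave offset.
So the condition for destructive reflection is 2 n t = m λ.
λ = 2 n t / m. The longest wavelength is m = 1: λ = 2 × 1.0 × 368 / 1.00 = 736 nm.

736 nm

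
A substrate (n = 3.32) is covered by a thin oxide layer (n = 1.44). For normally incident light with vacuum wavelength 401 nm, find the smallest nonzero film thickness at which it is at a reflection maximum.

At the upper boundary (n = 1.0 to n = 1.44) the reflected ray undergoes a half-wave phase shift.
Bottom surface (1.44 → 3.32): reflection off a higher-index medium gives a half-wave phase shift.
Net: no relative phase inversion (both shifts match).
With no net inversion, constructive interference in reflection requires 2 n t = m λ.
Minimum nonzero at m = 1: t = λ / (2 n) = 401 / (2 × 1.44) = 139 nm.

139 nm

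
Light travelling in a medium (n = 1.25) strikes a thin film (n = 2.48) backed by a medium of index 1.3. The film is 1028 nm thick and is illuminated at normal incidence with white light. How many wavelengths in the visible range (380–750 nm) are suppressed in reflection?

Top surface (1.25 → 2.48): reflection off a higher-index medium gives a half-wave phase shift.
Bottom surface (2.48 → 1.3): reflection off a lower-index medium gives no phase shift.
Exactly one π shift → a net half-wave offset.
With one net inversion, destructive interference in reflection requires 2 n t = m λ.
λ = 2 n t / m = 5099 / m nm.
m=6: 850 nm (IR); m=7: 728 nm (visible); m=8: 637 nm (visible); m=9: 567 nm (visible); m=10: 510 nm (visible); m=11: 464 nm (visible); m=12: 425 nm (visible); m=13: 392 nm (visible); m=14: 364 nm (UV).

7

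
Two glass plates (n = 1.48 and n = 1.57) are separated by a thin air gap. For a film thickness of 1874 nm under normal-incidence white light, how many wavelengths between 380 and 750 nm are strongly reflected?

5

At the upper boundary (n = 1.48 to n = 1.0) the reflected ray undergoes no phase shift.
At the lower boundary (n = 1.0 to n = 1.57) the reflected ray undergoes a half-wave phase shift.
The two reflections differ by half a wavelength.
With one net inversion, constructive interference in reflection requires 2 n t = (m + ½) λ.
λ = 2 n t / (m + ½) = 3748 / (m + ½) nm.
m=4: 833 nm (IR); m=5: 681 nm (visible); m=6: 577 nm (visible); m=7: 500 nm (visible); m=8: 441 nm (visible); m=9: 395 nm (visible); m=10: 357 nm (UV).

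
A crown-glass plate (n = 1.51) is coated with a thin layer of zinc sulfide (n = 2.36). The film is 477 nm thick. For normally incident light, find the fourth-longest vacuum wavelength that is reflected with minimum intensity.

At the upper boundary (n = 1.0 to n = 2.36) the reflected ray undergoes a half-wave phase shift.
At the lower boundary (n = 2.36 to n = 1.51) the reflected ray undergoes no phase shift.
Net: one phase inversion between the two reflected rays.
For weak reflection here: 2 n t = m λ.
λ = 2 n t / m. The fourth-longest wavelength is m = 4: λ = 2 × 2.36 × 477 / 4.00 = 563 nm.

563 nm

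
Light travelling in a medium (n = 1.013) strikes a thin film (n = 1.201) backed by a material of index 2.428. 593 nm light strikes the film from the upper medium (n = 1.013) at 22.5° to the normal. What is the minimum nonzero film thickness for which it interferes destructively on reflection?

130 nm

Top surface (1.013 → 1.201): reflection off a higher-index medium gives a half-wave phase shift.
Ray reflecting at the bottom interface goes from n = 1.201 toward n = 2.428: a half-wave phase shift.
The two reflections carry the same phase change, so no net offset.
With no net inversion, destructive interference in reflection requires 2 n t cos θ_r = (m + ½) λ.
Snell's law: 1.013 sin 22.5° = 1.201 sin θ_r → sin θ_r = 0.323, cos θ_r = 0.946.
Minimum at m = 0: t = λ / (4 n cos θ_r) = 593 / (4 × 1.201 × 0.946) = 130 nm.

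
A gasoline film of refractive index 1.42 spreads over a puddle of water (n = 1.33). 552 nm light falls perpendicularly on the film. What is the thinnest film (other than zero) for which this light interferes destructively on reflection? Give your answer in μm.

Ray reflecting at the top interface goes from n = 1.0 toward n = 1.42: a half-wave phase shift.
Bottom surface (1.42 → 1.33): reflection off a lower-index medium gives no phase shift.
Net: one phase inversion between the two reflected rays.
So the condition for destructive reflection is 2 n t = m λ.
Minimum nonzero at m = 1: t = λ / (2 n) = 552 / (2 × 1.42) = 194 nm.

0.194 μm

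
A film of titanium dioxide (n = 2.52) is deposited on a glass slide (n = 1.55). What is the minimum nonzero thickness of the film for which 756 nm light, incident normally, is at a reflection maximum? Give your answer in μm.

At the upper boundary (n = 1.0 to n = 2.52) the reflected ray undergoes a half-wave phase shift.
Ray reflecting at the bottom interface goes from n = 2.52 toward n = 1.55: no phase shift.
The two reflections differ by half a wavelength.
For maximum reflection here: 2 n t = (m + ½) λ.
Minimum at m = 0: t = λ / (4 n) = 756 / (4 × 2.52) = 75.0 nm.

0.0750 μm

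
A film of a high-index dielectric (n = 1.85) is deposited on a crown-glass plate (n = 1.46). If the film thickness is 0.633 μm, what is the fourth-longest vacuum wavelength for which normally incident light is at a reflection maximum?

Ray reflecting at the top interface goes from n = 1.0 toward n = 1.85: a half-wave phase shift.
At the lower boundary (n = 1.85 to n = 1.46) the reflected ray undergoes no phase shift.
The two reflections differ by half a wavelength.
With one net inversion, constructive interference in reflection requires 2 n t = (m + ½) λ.
λ = 2 n t / (m + ½). The fourth-longest wavelength is m = 3: λ = 2 × 1.85 × 633 / 3.50 = 669 nm.

669 nm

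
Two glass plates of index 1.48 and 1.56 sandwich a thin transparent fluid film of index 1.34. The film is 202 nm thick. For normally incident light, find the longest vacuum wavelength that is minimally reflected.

541 nm

Ray reflecting at the top interface goes from n = 1.48 toward n = 1.34: no phase shift.
Bottom surface (1.34 → 1.56): reflection off a higher-index medium gives a half-wave phase shift.
The two reflections differ by half a wavelength.
With one net inversion, destructive interference in reflection requires 2 n t = m λ.
λ = 2 n t / m. The longest wavelength is m = 1: λ = 2 × 1.34 × 202 / 1.00 = 541 nm.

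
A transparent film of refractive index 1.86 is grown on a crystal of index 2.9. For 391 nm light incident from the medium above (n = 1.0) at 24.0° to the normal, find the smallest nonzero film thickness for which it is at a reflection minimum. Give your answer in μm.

At the upper boundary (n = 1.0 to n = 1.86) the reflected ray undergoes a half-wave phase shift.
Ray reflecting at the bottom interface goes from n = 1.86 toward n = 2.9: a half-wave phase shift.
Zero or two π shifts → no net half-wave offset.
For minimum reflection here: 2 n t cos θ_r = (m + ½) λ.
Snell's law: 1.0 sin 24.0° = 1.86 sin θ_r → sin θ_r = 0.219, cos θ_r = 0.976.
Minimum at m = 0: t = λ / (4 n cos θ_r) = 391 / (4 × 1.86 × 0.976) = 53.9 nm.

0.0539 μm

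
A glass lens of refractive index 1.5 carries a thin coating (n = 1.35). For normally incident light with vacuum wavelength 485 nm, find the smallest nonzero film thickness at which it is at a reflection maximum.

At the upper boundary (n = 1.0 to n = 1.35) the reflected ray undergoes a half-wave phase shift.
Bottom surface (1.35 → 1.5): reflection off a higher-index medium gives a half-wave phase shift.
Net: no relative phase inversion (both shifts match).
With no net inversion, constructive interference in reflection requires 2 n t = m λ.
Minimum nonzero at m = 1: t = λ / (2 n) = 485 / (2 × 1.35) = 180 nm.

180 nm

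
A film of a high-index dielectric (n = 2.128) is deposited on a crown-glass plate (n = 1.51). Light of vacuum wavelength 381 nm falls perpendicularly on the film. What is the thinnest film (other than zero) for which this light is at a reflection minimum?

Ray reflecting at the top interface goes from n = 1.0 toward n = 2.128: a half-wave phase shift.
Ray reflecting at the bottom interface goes from n = 2.128 toward n = 1.51: no phase shift.
Net: one phase inversion between the two reflected rays.
For weak reflection here: 2 n t = m λ.
Minimum nonzero at m = 1: t = λ / (2 n) = 381 / (2 × 2.128) = 89.5 nm.

89.5 nm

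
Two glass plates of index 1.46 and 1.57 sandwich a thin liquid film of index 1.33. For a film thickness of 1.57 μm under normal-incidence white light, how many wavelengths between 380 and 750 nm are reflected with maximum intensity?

5

Ray reflecting at the top interface goes from n = 1.46 toward n = 1.33: no phase shift.
At the lower boundary (n = 1.33 to n = 1.57) the reflected ray undergoes a half-wave phase shift.
Net: one phase inversion between the two reflected rays.
For bright reflection here: 2 n t = (m + ½) λ.
λ = 2 n t / (m + ½) = 4176 / (m + ½) nm.
m=5: 759 nm (IR); m=6: 642 nm (visible); m=7: 557 nm (visible); m=8: 491 nm (visible); m=9: 440 nm (visible); m=10: 398 nm (visible); m=11: 363 nm (UV).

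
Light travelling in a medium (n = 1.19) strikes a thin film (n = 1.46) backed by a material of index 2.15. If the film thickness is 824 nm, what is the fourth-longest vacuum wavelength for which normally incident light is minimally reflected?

Ray reflecting at the top interface goes from n = 1.19 toward n = 1.46: a half-wave phase shift.
At the lower boundary (n = 1.46 to n = 2.15) the reflected ray undergoes a half-wave phase shift.
Zero or two π shifts → no net half-wave offset.
For dark reflection here: 2 n t = (m + ½) λ.
λ = 2 n t / (m + ½). The fourth-longest wavelength is m = 3: λ = 2 × 1.46 × 824 / 3.50 = 687 nm.

687 nm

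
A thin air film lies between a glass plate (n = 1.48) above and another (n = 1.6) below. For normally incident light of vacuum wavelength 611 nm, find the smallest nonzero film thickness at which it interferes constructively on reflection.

153 nm

At the upper boundary (n = 1.48 to n = 1.0) the reflected ray undergoes no phase shift.
At the lower boundary (n = 1.0 to n = 1.6) the reflected ray undergoes a half-wave phase shift.
Net: one phase inversion between the two reflected rays.
With one net inversion, constructive interference in reflection requires 2 n t = (m + ½) λ.
Minimum at m = 0: t = λ / (4 n) = 611 / (4 × 1.0) = 153 nm.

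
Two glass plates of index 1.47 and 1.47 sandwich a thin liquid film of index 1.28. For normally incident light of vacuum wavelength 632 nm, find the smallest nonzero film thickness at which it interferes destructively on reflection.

247 nm

Top surface (1.47 → 1.28): reflection off a lower-index medium gives no phase shift.
At the lower boundary (n = 1.28 to n = 1.47) the reflected ray undergoes a half-wave phase shift.
The two reflections differ by half a wavelength.
So the condition for destructive reflection is 2 n t = m λ.
Minimum nonzero at m = 1: t = λ / (2 n) = 632 / (2 × 1.28) = 247 nm.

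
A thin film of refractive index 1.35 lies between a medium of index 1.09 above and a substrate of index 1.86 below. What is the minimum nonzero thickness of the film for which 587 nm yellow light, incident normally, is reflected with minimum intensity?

109 nm

Top surface (1.09 → 1.35): reflection off a higher-index medium gives a half-wave phase shift.
Bottom surface (1.35 → 1.86): reflection off a higher-index medium gives a half-wave phase shift.
The two reflections carry the same phase change, so no net offset.
With no net inversion, destructive interference in reflection requires 2 n t = (m + ½) λ.
Minimum at m = 0: t = λ / (4 n) = 587 / (4 × 1.35) = 109 nm.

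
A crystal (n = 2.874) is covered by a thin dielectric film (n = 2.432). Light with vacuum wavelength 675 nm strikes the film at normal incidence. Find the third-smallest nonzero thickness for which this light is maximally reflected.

At the upper boundary (n = 1.0 to n = 2.432) the reflected ray undergoes a half-wave phase shift.
Bottom surface (2.432 → 2.874): reflection off a higher-index medium gives a half-wave phase shift.
Zero or two π shifts → no net half-wave offset.
With no net inversion, constructive interference in reflection requires 2 n t = m λ.
The third-smallest nonzero thickness corresponds to m = 3: t = m λ / (2 n) = 3.00 × 675 / (2 × 2.432) = 416 nm.

416 nm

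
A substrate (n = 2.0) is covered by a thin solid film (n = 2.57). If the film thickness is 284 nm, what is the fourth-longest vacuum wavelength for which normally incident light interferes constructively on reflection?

417 nm

Top surface (1.0 → 2.57): reflection off a higher-index medium gives a half-wave phase shift.
Ray reflecting at the bottom interface goes from n = 2.57 toward n = 2.0: no phase shift.
Exactly one π shift → a net half-wave offset.
With one net inversion, constructive interference in reflection requires 2 n t = (m + ½) λ.
λ = 2 n t / (m + ½). The fourth-longest wavelength is m = 3: λ = 2 × 2.57 × 284 / 3.50 = 417 nm.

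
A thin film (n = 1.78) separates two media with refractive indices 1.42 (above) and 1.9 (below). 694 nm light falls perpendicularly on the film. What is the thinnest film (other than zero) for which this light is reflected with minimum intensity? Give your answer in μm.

0.0975 μm

Top surface (1.42 → 1.78): reflection off a higher-index medium gives a half-wave phase shift.
At the lower boundary (n = 1.78 to n = 1.9) the reflected ray undergoes a half-wave phase shift.
The two reflections carry the same phase change, so no net offset.
So the condition for destructive reflection is 2 n t = (m + ½) λ.
Minimum at m = 0: t = λ / (4 n) = 694 / (4 × 1.78) = 97.5 nm.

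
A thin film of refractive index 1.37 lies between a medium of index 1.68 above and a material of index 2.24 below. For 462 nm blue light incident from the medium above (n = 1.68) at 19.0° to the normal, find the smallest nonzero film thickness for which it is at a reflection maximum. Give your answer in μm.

Ray reflecting at the top interface goes from n = 1.68 toward n = 1.37: no phase shift.
At the lower boundary (n = 1.37 to n = 2.24) the reflected ray undergoes a half-wave phase shift.
Net: one phase inversion between the two reflected rays.
For maximum reflection here: 2 n t cos θ_r = (m + ½) λ.
Snell's law: 1.68 sin 19.0° = 1.37 sin θ_r → sin θ_r = 0.399, cos θ_r = 0.917.
Minimum at m = 0: t = λ / (4 n cos θ_r) = 462 / (4 × 1.37 × 0.917) = 92.0 nm.

0.0920 μm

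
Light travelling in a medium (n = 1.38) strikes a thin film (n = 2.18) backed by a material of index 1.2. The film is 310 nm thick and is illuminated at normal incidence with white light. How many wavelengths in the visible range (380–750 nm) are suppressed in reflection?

2

At the upper boundary (n = 1.38 to n = 2.18) the reflected ray undergoes a half-wave phase shift.
Ray reflecting at the bottom interface goes from n = 2.18 toward n = 1.2: no phase shift.
Net: one phase inversion between the two reflected rays.
So the condition for destructive reflection is 2 n t = m λ.
λ = 2 n t / m = 1352 / m nm.
m=1: 1352 nm (IR); m=2: 676 nm (visible); m=3: 451 nm (visible); m=4: 338 nm (UV).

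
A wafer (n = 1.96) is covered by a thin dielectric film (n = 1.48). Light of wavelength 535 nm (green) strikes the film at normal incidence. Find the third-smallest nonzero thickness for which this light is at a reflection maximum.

At the upper boundary (n = 1.0 to n = 1.48) the reflected ray undergoes a half-wave phase shift.
At the lower boundary (n = 1.48 to n = 1.96) the reflected ray undergoes a half-wave phase shift.
Net: no relative phase inversion (both shifts match).
So the condition for constructive reflection is 2 n t = m λ.
The third-smallest nonzero thickness corresponds to m = 3: t = m λ / (2 n) = 3.00 × 535 / (2 × 1.48) = 542 nm.

542 nm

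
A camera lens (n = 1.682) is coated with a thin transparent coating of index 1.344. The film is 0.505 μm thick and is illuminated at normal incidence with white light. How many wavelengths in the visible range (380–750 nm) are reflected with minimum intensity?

Ray reflecting at the top interface goes from n = 1.0 toward n = 1.344: a half-wave phase shift.
At the lower boundary (n = 1.344 to n = 1.682) the reflected ray undergoes a half-wave phase shift.
Zero or two π shifts → no net half-wave offset.
With no net inversion, destructive interference in reflection requires 2 n t = (m + ½) λ.
λ = 2 n t / (m + ½) = 1357 / (m + ½) nm.
m=1: 905 nm (IR); m=2: 543 nm (visible); m=3: 388 nm (visible); m=4: 302 nm (UV).

2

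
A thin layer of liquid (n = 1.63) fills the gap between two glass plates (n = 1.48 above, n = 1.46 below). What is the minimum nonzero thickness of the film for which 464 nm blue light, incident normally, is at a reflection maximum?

Top surface (1.48 → 1.63): reflection off a higher-index medium gives a half-wave phase shift.
Ray reflecting at the bottom interface goes from n = 1.63 toward n = 1.46: no phase shift.
Net: one phase inversion between the two reflected rays.
So the condition for constructive reflection is 2 n t = (m + ½) λ.
Minimum at m = 0: t = λ / (4 n) = 464 / (4 × 1.63) = 71.2 nm.

71.2 nm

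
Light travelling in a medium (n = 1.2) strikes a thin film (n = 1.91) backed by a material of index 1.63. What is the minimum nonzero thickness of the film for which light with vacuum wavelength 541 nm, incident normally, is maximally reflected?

Top surface (1.2 → 1.91): reflection off a higher-index medium gives a half-wave phase shift.
Bottom surface (1.91 → 1.63): reflection off a lower-index medium gives no phase shift.
Net: one phase inversion between the two reflected rays.
With one net inversion, constructive interference in reflection requires 2 n t = (m + ½) λ.
Minimum at m = 0: t = λ / (4 n) = 541 / (4 × 1.91) = 70.8 nm.

70.8 nm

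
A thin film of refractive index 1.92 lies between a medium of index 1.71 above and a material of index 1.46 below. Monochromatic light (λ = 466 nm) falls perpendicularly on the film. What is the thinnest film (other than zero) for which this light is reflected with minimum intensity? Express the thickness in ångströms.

At the upper boundary (n = 1.71 to n = 1.92) the reflected ray undergoes a half-wave phase shift.
Bottom surface (1.92 → 1.46): reflection off a lower-index medium gives no phase shift.
Net: one phase inversion between the two reflected rays.
So the condition for destructive reflection is 2 n t = m λ.
Minimum nonzero at m = 1: t = λ / (2 n) = 466 / (2 × 1.92) = 121 nm.

1214 Å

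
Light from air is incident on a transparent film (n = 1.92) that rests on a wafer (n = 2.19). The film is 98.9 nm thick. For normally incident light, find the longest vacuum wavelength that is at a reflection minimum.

Top surface (1.0 → 1.92): reflection off a higher-index medium gives a half-wave phase shift.
At the lower boundary (n = 1.92 to n = 2.19) the reflected ray undergoes a half-wave phase shift.
Net: no relative phase inversion (both shifts match).
So the condition for destructive reflection is 2 n t = (m + ½) λ.
λ = 2 n t / (m + ½). The longest wavelength is m = 0: λ = 2 × 1.92 × 98.9 / 0.500 = 760 nm.

760 nm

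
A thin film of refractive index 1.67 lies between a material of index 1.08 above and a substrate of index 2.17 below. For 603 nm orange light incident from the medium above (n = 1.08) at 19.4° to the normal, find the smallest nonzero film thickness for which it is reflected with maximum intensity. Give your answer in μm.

Ray reflecting at the top interface goes from n = 1.08 toward n = 1.67: a half-wave phase shift.
Bottom surface (1.67 → 2.17): reflection off a higher-index medium gives a half-wave phase shift.
The two reflections carry the same phase change, so no net offset.
For strong reflection here: 2 n t cos θ_r = m λ.
Snell's law: 1.08 sin 19.4° = 1.67 sin θ_r → sin θ_r = 0.215, cos θ_r = 0.977.
Minimum nonzero at m = 1: t = λ / (2 n cos θ_r) = 603 / (2 × 1.67 × 0.977) = 185 nm.

0.185 μm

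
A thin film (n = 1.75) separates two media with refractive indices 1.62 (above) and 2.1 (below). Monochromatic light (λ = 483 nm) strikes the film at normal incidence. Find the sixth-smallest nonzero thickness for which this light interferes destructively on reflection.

Top surface (1.62 → 1.75): reflection off a higher-index medium gives a half-wave phase shift.
At the lower boundary (n = 1.75 to n = 2.1) the reflected ray undergoes a half-wave phase shift.
Net: no relative phase inversion (both shifts match).
So the condition for destructive reflection is 2 n t = (m + ½) λ.
The sixth-smallest nonzero thickness corresponds to m = 5: t = (m + ½) λ / (2 n) = 5.50 × 483 / (2 × 1.75) = 759 nm.

759 nm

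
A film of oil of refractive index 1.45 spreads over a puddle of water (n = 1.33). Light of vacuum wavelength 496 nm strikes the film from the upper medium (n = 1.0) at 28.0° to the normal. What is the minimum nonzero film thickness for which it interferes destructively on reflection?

Ray reflecting at the top interface goes from n = 1.0 toward n = 1.45: a half-wave phase shift.
Ray reflecting at the bottom interface goes from n = 1.45 toward n = 1.33: no phase shift.
Exactly one π shift → a net half-wave offset.
So the condition for destructive reflection is 2 n t cos θ_r = m λ.
Snell's law: 1.0 sin 28.0° = 1.45 sin θ_r → sin θ_r = 0.324, cos θ_r = 0.946.
Minimum nonzero at m = 1: t = λ / (2 n cos θ_r) = 496 / (2 × 1.45 × 0.946) = 181 nm.

181 nm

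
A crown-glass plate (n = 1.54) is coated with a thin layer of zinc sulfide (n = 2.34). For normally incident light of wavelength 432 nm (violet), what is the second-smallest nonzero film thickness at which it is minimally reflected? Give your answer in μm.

Top surface (1.0 → 2.34): reflection off a higher-index medium gives a half-wave phase shift.
Ray reflecting at the bottom interface goes from n = 2.34 toward n = 1.54: no phase shift.
Exactly one π shift → a net half-wave offset.
For weak reflection here: 2 n t = m λ.
The second-smallest nonzero thickness corresponds to m = 2: t = m λ / (2 n) = 2.00 × 432 / (2 × 2.34) = 185 nm.

0.185 μm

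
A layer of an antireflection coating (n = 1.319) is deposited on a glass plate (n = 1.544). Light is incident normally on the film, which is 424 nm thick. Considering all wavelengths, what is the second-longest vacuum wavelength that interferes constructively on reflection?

At the upper boundary (n = 1.0 to n = 1.319) the reflected ray undergoes a half-wave phase shift.
Bottom surface (1.319 → 1.544): reflection off a higher-index medium gives a half-wave phase shift.
Net: no relative phase inversion (both shifts match).
So the condition for constructive reflection is 2 n t = m λ.
λ = 2 n t / m. The second-longest wavelength is m = 2: λ = 2 × 1.319 × 424 / 2.00 = 559 nm.

559 nm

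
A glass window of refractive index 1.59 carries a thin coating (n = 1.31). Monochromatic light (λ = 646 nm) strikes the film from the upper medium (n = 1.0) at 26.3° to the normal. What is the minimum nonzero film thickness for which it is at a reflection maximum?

262 nm

At the upper boundary (n = 1.0 to n = 1.31) the reflected ray undergoes a half-wave phase shift.
At the lower boundary (n = 1.31 to n = 1.59) the reflected ray undergoes a half-wave phase shift.
The two reflections carry the same phase change, so no net offset.
For strong reflection here: 2 n t cos θ_r = m λ.
Snell's law: 1.0 sin 26.3° = 1.31 sin θ_r → sin θ_r = 0.338, cos θ_r = 0.941.
Minimum nonzero at m = 1: t = λ / (2 n cos θ_r) = 646 / (2 × 1.31 × 0.941) = 262 nm.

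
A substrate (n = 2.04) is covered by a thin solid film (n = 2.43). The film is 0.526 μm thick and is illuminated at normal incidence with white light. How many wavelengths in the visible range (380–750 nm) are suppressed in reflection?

Top surface (1.0 → 2.43): reflection off a higher-index medium gives a half-wave phase shift.
Ray reflecting at the bottom interface goes from n = 2.43 toward n = 2.04: no phase shift.
Net: one phase inversion between the two reflected rays.
For weak reflection here: 2 n t = m λ.
λ = 2 n t / m = 2556 / m nm.
m=3: 852 nm (IR); m=4: 639 nm (visible); m=5: 511 nm (visible); m=6: 426 nm (visible); m=7: 365 nm (UV).

3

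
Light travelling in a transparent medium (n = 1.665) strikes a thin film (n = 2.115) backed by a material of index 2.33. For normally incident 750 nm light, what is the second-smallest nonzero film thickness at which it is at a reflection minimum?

266 nm

Ray reflecting at the top interface goes from n = 1.665 toward n = 2.115: a half-wave phase shift.
Ray reflecting at the bottom interface goes from n = 2.115 toward n = 2.33: a half-wave phase shift.
Net: no relative phase inversion (both shifts match).
For weak reflection here: 2 n t = (m + ½) λ.
The second-smallest nonzero thickness corresponds to m = 1: t = (m + ½) λ / (2 n) = 1.50 × 750 / (2 × 2.115) = 266 nm.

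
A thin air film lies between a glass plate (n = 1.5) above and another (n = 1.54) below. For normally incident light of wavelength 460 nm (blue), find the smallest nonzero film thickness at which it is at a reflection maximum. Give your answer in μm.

0.115 μm

Top surface (1.5 → 1.0): reflection off a lower-index medium gives no phase shift.
Ray reflecting at the bottom interface goes from n = 1.0 toward n = 1.54: a half-wave phase shift.
Exactly one π shift → a net half-wave offset.
For strong reflection here: 2 n t = (m + ½) λ.
Minimum at m = 0: t = λ / (4 n) = 460 / (4 × 1.0) = 115 nm.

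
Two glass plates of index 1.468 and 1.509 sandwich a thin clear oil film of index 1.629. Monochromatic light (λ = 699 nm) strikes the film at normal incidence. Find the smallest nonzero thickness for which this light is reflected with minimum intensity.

At the upper boundary (n = 1.468 to n = 1.629) the reflected ray undergoes a half-wave phase shift.
Ray reflecting at the bottom interface goes from n = 1.629 toward n = 1.509: no phase shift.
The two reflections differ by half a wavelength.
With one net inversion, destructive interference in reflection requires 2 n t = m λ.
The smallest nonzero thickness corresponds to m = 1: t = m λ / (2 n) = 1.00 × 699 / (2 × 1.629) = 215 nm.

215 nm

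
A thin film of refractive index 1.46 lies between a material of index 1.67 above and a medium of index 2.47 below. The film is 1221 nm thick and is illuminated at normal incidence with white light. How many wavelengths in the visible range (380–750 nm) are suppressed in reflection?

At the upper boundary (n = 1.67 to n = 1.46) the reflected ray undergoes no phase shift.
At the lower boundary (n = 1.46 to n = 2.47) the reflected ray undergoes a half-wave phase shift.
The two reflections differ by half a wavelength.
For weak reflection here: 2 n t = m λ.
λ = 2 n t / m = 3565 / m nm.
m=4: 891 nm (IR); m=5: 713 nm (visible); m=6: 594 nm (visible); m=7: 509 nm (visible); m=8: 446 nm (visible); m=9: 396 nm (visible); m=10: 357 nm (UV).

5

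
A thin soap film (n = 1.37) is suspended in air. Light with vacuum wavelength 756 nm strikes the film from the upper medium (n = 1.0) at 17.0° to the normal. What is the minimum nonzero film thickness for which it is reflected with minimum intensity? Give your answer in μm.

0.282 μm

Top surface (1.0 → 1.37): reflection off a higher-index medium gives a half-wave phase shift.
Ray reflecting at the bottom interface goes from n = 1.37 toward n = 1.0: no phase shift.
Exactly one π shift → a net half-wave offset.
With one net inversion, destructive interference in reflection requires 2 n t cos θ_r = m λ.
Snell's law: 1.0 sin 17.0° = 1.37 sin θ_r → sin θ_r = 0.213, cos θ_r = 0.977.
Minimum nonzero at m = 1: t = λ / (2 n cos θ_r) = 756 / (2 × 1.37 × 0.977) = 282 nm.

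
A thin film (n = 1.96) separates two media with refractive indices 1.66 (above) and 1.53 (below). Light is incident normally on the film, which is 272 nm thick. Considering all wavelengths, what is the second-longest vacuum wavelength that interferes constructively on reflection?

711 nm

Ray reflecting at the top interface goes from n = 1.66 toward n = 1.96: a half-wave phase shift.
Ray reflecting at the bottom interface goes from n = 1.96 toward n = 1.53: no phase shift.
The two reflections differ by half a wavelength.
So the condition for constructive reflection is 2 n t = (m + ½) λ.
λ = 2 n t / (m + ½). The second-longest wavelength is m = 1: λ = 2 × 1.96 × 272 / 1.50 = 711 nm.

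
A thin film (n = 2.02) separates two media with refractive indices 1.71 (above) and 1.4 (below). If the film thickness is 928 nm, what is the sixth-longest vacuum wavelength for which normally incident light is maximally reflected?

Top surface (1.71 → 2.02): reflection off a higher-index medium gives a half-wave phase shift.
Ray reflecting at the bottom interface goes from n = 2.02 toward n = 1.4: no phase shift.
Exactly one π shift → a net half-wave offset.
With one net inversion, constructive interference in reflection requires 2 n t = (m + ½) λ.
λ = 2 n t / (m + ½). The sixth-longest wavelength is m = 5: λ = 2 × 2.02 × 928 / 5.50 = 682 nm.

682 nm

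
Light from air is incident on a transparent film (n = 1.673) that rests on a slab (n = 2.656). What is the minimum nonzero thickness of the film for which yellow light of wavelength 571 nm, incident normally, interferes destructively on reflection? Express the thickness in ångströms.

Top surface (1.0 → 1.673): reflection off a higher-index medium gives a half-wave phase shift.
Bottom surface (1.673 → 2.656): reflection off a higher-index medium gives a half-wave phase shift.
Net: no relative phase inversion (both shifts match).
So the condition for destructive reflection is 2 n t = (m + ½) λ.
Minimum at m = 0: t = λ / (4 n) = 571 / (4 × 1.673) = 85.3 nm.

853 Å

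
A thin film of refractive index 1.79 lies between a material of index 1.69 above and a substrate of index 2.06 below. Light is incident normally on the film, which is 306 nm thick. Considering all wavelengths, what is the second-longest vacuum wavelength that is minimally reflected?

Top surface (1.69 → 1.79): reflection off a higher-index medium gives a half-wave phase shift.
Bottom surface (1.79 → 2.06): reflection off a higher-index medium gives a half-wave phase shift.
Net: no relative phase inversion (both shifts match).
So the condition for destructive reflection is 2 n t = (m + ½) λ.
λ = 2 n t / (m + ½). The second-longest wavelength is m = 1: λ = 2 × 1.79 × 306 / 1.50 = 730 nm.

730 nm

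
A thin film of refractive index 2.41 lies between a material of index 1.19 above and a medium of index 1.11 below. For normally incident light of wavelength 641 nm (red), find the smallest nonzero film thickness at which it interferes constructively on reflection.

66.5 nm

Ray reflecting at the top interface goes from n = 1.19 toward n = 2.41: a half-wave phase shift.
Ray reflecting at the bottom interface goes from n = 2.41 toward n = 1.11: no phase shift.
Exactly one π shift → a net half-wave offset.
With one net inversion, constructive interference in reflection requires 2 n t = (m + ½) λ.
Minimum at m = 0: t = λ / (4 n) = 641 / (4 × 2.41) = 66.5 nm.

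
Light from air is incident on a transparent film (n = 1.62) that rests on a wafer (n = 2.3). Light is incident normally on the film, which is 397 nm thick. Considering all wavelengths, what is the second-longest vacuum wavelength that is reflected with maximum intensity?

Ray reflecting at the top interface goes from n = 1.0 toward n = 1.62: a half-wave phase shift.
Bottom surface (1.62 → 2.3): reflection off a higher-index medium gives a half-wave phase shift.
Zero or two π shifts → no net half-wave offset.
For maximum reflection here: 2 n t = m λ.
λ = 2 n t / m. The second-longest wavelength is m = 2: λ = 2 × 1.62 × 397 / 2.00 = 643 nm.

643 nm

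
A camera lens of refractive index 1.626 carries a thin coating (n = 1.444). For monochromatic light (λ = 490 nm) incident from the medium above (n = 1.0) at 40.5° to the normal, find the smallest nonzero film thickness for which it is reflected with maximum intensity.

Ray reflecting at the top interface goes from n = 1.0 toward n = 1.444: a half-wave phase shift.
Bottom surface (1.444 → 1.626): reflection off a higher-index medium gives a half-wave phase shift.
Net: no relative phase inversion (both shifts match).
So the condition for constructive reflection is 2 n t cos θ_r = m λ.
Snell's law: 1.0 sin 40.5° = 1.444 sin θ_r → sin θ_r = 0.450, cos θ_r = 0.893.
Minimum nonzero at m = 1: t = λ / (2 n cos θ_r) = 490 / (2 × 1.444 × 0.893) = 190 nm.

190 nm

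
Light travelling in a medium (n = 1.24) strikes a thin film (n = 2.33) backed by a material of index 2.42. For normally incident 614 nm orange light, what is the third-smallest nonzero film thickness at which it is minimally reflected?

329 nm

Top surface (1.24 → 2.33): reflection off a higher-index medium gives a half-wave phase shift.
Ray reflecting at the bottom interface goes from n = 2.33 toward n = 2.42: a half-wave phase shift.
Zero or two π shifts → no net half-wave offset.
So the condition for destructive reflection is 2 n t = (m + ½) λ.
The third-smallest nonzero thickness corresponds to m = 2: t = (m + ½) λ / (2 n) = 2.50 × 614 / (2 × 2.33) = 329 nm.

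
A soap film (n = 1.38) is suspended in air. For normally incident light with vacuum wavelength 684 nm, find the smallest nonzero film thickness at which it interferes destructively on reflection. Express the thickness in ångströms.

Ray reflecting at the top interface goes from n = 1.0 toward n = 1.38: a half-wave phase shift.
Ray reflecting at the bottom interface goes from n = 1.38 toward n = 1.0: no phase shift.
The two reflections differ by half a wavelength.
For minimum reflection here: 2 n t = m λ.
Minimum nonzero at m = 1: t = λ / (2 n) = 684 / (2 × 1.38) = 248 nm.

2478 Å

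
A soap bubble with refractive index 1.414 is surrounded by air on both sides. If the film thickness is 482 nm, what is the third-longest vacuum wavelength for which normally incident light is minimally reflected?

454 nm

At the upper boundary (n = 1.0 to n = 1.414) the reflected ray undergoes a half-wave phase shift.
Bottom surface (1.414 → 1.0): reflection off a lower-index medium gives no phase shift.
Net: one phase inversion between the two reflected rays.
With one net inversion, destructive interference in reflection requires 2 n t = m λ.
λ = 2 n t / m. The third-longest wavelength is m = 3: λ = 2 × 1.414 × 482 / 3.00 = 454 nm.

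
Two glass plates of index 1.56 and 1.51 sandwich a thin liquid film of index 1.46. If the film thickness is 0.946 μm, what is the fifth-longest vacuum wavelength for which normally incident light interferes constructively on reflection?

614 nm

At the upper boundary (n = 1.56 to n = 1.46) the reflected ray undergoes no phase shift.
Ray reflecting at the bottom interface goes from n = 1.46 toward n = 1.51: a half-wave phase shift.
Exactly one π shift → a net half-wave offset.
So the condition for constructive reflection is 2 n t = (m + ½) λ.
λ = 2 n t / (m + ½). The fifth-longest wavelength is m = 4: λ = 2 × 1.46 × 946 / 4.50 = 614 nm.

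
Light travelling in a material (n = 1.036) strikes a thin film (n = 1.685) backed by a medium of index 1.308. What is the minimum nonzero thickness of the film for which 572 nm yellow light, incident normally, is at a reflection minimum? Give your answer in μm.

Ray reflecting at the top interface goes from n = 1.036 toward n = 1.685: a half-wave phase shift.
At the lower boundary (n = 1.685 to n = 1.308) the reflected ray undergoes no phase shift.
Exactly one π shift → a net half-wave offset.
So the condition for destructive reflection is 2 n t = m λ.
Minimum nonzero at m = 1: t = λ / (2 n) = 572 / (2 × 1.685) = 170 nm.

0.170 μm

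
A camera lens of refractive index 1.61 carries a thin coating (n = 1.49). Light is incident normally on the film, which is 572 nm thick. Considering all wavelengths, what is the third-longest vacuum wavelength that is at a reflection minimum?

682 nm

Ray reflecting at the top interface goes from n = 1.0 toward n = 1.49: a half-wave phase shift.
At the lower boundary (n = 1.49 to n = 1.61) the reflected ray undergoes a half-wave phase shift.
Zero or two π shifts → no net half-wave offset.
So the condition for destructive reflection is 2 n t = (m + ½) λ.
λ = 2 n t / (m + ½). The third-longest wavelength is m = 2: λ = 2 × 1.49 × 572 / 2.50 = 682 nm.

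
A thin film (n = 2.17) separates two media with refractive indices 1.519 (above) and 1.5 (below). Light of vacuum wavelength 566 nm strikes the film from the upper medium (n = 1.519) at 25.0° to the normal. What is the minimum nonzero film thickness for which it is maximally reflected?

68.3 nm

At the upper boundary (n = 1.519 to n = 2.17) the reflected ray undergoes a half-wave phase shift.
At the lower boundary (n = 2.17 to n = 1.5) the reflected ray undergoes no phase shift.
Exactly one π shift → a net half-wave offset.
For maximum reflection here: 2 n t cos θ_r = (m + ½) λ.
Snell's law: 1.519 sin 25.0° = 2.17 sin θ_r → sin θ_r = 0.296, cos θ_r = 0.955.
Minimum at m = 0: t = λ / (4 n cos θ_r) = 566 / (4 × 2.17 × 0.955) = 68.3 nm.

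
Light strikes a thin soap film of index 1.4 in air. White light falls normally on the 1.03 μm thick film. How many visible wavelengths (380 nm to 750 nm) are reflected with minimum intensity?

4

Top surface (1.0 → 1.4): reflection off a higher-index medium gives a half-wave phase shift.
At the lower boundary (n = 1.4 to n = 1.0) the reflected ray undergoes no phase shift.
Net: one phase inversion between the two reflected rays.
For weak reflection here: 2 n t = m λ.
λ = 2 n t / m = 2884 / m nm.
m=3: 961 nm (IR); m=4: 721 nm (visible); m=5: 577 nm (visible); m=6: 481 nm (visible); m=7: 412 nm (visible); m=8: 361 nm (UV).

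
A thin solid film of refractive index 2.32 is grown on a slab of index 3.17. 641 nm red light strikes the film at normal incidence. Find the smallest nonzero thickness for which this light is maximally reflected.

Ray reflecting at the top interface goes from n = 1.0 toward n = 2.32: a half-wave phase shift.
Ray reflecting at the bottom interface goes from n = 2.32 toward n = 3.17: a half-wave phase shift.
The two reflections carry the same phase change, so no net offset.
So the condition for constructive reflection is 2 n t = m λ.
The smallest nonzero thickness corresponds to m = 1: t = m λ / (2 n) = 1.00 × 641 / (2 × 2.32) = 138 nm.

138 nm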